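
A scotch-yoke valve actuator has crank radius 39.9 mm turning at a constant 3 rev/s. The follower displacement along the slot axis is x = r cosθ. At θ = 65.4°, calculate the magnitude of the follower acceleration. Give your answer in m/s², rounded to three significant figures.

ω = 18.85 rad/s (from 3 rev/s).
x = r cosθ ⇒ ẍ = −rω² cosθ (ω constant).
|a| = rω²|cosθ| = 0.0399·(18.85)²·|cos 65.4°| = 5.9015 m/s².

5.90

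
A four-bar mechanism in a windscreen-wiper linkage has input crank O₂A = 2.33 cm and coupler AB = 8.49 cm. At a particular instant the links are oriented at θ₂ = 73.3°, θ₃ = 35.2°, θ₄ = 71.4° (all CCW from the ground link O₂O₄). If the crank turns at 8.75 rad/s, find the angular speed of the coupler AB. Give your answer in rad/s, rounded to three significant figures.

ω₂ = 8.75 rad/s
Differentiating the loop-closure r₂e^{iθ₂}+r₃e^{iθ₃}=r₁+r₄e^{iθ₄} gives r₂ω₂e^{iθ₂}+r₃ω₃e^{iθ₃}=r₄ω₄e^{iθ₄}.
Eliminating the other unknown: ω₃ = r₂ω₂ sin(θ₄−θ₂) / [r₃ sin(θ₃−θ₄)].
Numerator sine = -0.03316; denominator sine = -0.59061.
Result = 0.0233·8.75·(-0.03316) / (0.0849·(-0.59061)) = +0.13481 rad/s; magnitude 0.13481 rad/s.

0.135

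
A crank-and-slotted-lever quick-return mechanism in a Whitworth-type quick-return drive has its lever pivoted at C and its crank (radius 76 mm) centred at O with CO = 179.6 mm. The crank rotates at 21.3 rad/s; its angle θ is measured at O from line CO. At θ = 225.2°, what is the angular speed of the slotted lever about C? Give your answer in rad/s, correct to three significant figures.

4.35

ω = 21.3 rad/s
Crank pin A relative to C: A = (d + r cosθ, r sinθ); lever angle φ = atan2(r sinθ, d + r cosθ).
Differentiating tanφ: φ̇ = rω(d cosθ + r)/(d² + r² + 2dr cosθ).
d² + r² + 2dr cosθ = |CA|² = 0.0187962 m²;  d cosθ + r = -0.050552 m.
|ω_lever| = |0.076·21.3·-0.050552| / 0.0187962 = 4.3538 rad/s.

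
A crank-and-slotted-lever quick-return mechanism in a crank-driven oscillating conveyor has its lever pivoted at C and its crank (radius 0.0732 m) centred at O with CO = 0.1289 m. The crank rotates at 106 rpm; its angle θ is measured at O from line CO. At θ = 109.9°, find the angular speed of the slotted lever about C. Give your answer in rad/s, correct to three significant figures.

1.53

ω = 11.1 rad/s (from 106 rpm).
Crank pin A relative to C: A = (d + r cosθ, r sinθ); lever angle φ = atan2(r sinθ, d + r cosθ).
Differentiating tanφ: φ̇ = rω(d cosθ + r)/(d² + r² + 2dr cosθ).
d² + r² + 2dr cosθ = |CA|² = 0.0155502 m²;  d cosθ + r = +0.029325 m.
|ω_lever| = |0.0732·11.1·+0.029325| / 0.0155502 = 1.5323 rad/s.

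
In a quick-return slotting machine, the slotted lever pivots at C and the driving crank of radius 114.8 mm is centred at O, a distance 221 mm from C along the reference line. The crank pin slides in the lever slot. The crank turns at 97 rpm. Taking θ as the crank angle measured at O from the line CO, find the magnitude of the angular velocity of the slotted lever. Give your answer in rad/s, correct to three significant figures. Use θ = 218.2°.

3.10

ω = 10.16 rad/s (from 97 rpm).
Crank pin A relative to C: A = (d + r cosθ, r sinθ); lever angle φ = atan2(r sinθ, d + r cosθ).
Differentiating tanφ: φ̇ = rω(d cosθ + r)/(d² + r² + 2dr cosθ).
d² + r² + 2dr cosθ = |CA|² = 0.0221444 m²;  d cosθ + r = -0.058874 m.
|ω_lever| = |0.1148·10.16·-0.058874| / 0.0221444 = 3.1003 rad/s.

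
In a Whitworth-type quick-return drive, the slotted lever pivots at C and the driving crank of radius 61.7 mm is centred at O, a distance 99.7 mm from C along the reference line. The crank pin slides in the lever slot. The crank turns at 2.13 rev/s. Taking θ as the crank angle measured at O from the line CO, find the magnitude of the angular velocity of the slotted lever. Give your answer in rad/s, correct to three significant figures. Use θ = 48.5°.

4.82

ω = 13.38 rad/s (from 2.13 rev/s).
Crank pin A relative to C: A = (d + r cosθ, r sinθ); lever angle φ = atan2(r sinθ, d + r cosθ).
Differentiating tanφ: φ̇ = rω(d cosθ + r)/(d² + r² + 2dr cosθ).
d² + r² + 2dr cosθ = |CA|² = 0.0218992 m²;  d cosθ + r = +0.12776 m.
|ω_lever| = |0.0617·13.38·+0.12776| / 0.0218992 = 4.8175 rad/s.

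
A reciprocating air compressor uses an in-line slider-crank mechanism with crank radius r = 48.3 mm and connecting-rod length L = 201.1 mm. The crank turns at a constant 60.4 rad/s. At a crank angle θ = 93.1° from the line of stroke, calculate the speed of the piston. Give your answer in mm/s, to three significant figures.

2870

ω = 60.4 rad/s
For an in-line slider-crank, x = r cosθ + √(L² − r² sin²θ), so v = −rω sinθ·[1 + r cosθ/√(L² − r² sin²θ)].
With r = 0.0483 m, L = 0.2011 m, θ = 93.1°: √(L² − r² sin²θ) = 0.19523 m.
v = −0.0483·60.4·0.99854·[1 + 0.0483·-0.05408/0.19523] = -2.8741 m/s.
|v| = 2.8741 m/s = 2874.1 mm/s.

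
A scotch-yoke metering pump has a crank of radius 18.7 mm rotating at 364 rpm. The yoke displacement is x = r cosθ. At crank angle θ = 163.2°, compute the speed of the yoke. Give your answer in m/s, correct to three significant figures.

0.206

ω = 38.12 rad/s (from 364 rpm).
x = r cosθ ⇒ ẋ = −rω sinθ.
|v| = rω|sinθ| = 0.0187·38.12·|sin 163.2°| = 0.20602 m/s.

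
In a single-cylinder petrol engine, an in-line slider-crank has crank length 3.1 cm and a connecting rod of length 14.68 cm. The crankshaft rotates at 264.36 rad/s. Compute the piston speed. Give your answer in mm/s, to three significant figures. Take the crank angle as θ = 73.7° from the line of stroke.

ω = 264.4 rad/s
For an in-line slider-crank, x = r cosθ + √(L² − r² sin²θ), so v = −rω sinθ·[1 + r cosθ/√(L² − r² sin²θ)].
With r = 0.031 m, L = 0.1468 m, θ = 73.7°: √(L² − r² sin²θ) = 0.14375 m.
v = −0.031·264.4·0.95981·[1 + 0.031·0.28067/0.14375] = -8.3418 m/s.
|v| = 8.3418 m/s = 8341.8 mm/s.

8340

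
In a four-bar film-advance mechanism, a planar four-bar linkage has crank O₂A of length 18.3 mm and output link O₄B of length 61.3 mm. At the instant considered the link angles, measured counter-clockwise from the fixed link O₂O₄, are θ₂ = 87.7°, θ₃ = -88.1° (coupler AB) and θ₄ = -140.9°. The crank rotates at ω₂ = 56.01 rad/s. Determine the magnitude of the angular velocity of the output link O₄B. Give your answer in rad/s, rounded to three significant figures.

1.54

ω₂ = 56.01 rad/s
Differentiating the loop-closure r₂e^{iθ₂}+r₃e^{iθ₃}=r₁+r₄e^{iθ₄} gives r₂ω₂e^{iθ₂}+r₃ω₃e^{iθ₃}=r₄ω₄e^{iθ₄}.
Eliminating the other unknown: ω₄ = r₂ω₂ sin(θ₂−θ₃) / [r₄ sin(θ₄−θ₃)].
Numerator sine = +0.07324; denominator sine = -0.79653.
Result = 0.0183·56.01·(+0.07324) / (0.0613·(-0.79653)) = -1.5374 rad/s; magnitude 1.5374 rad/s.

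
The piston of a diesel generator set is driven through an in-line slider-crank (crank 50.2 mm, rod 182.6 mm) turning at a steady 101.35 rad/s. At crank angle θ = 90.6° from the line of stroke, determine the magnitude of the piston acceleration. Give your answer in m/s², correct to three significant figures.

ω = 101.3 rad/s
x(θ) = r cosθ + √(L² − r² sin²θ); with ω constant, a = ω²·d²x/dθ².
d²x/dθ² = −r cosθ − r²(cos2θ)/√u − r⁴ sin²2θ/(4u^{3/2}),  u = L² − r² sin²θ = 0.030823 m².
Substituting r = 0.0502 m, L = 0.1826 m, θ = 90.6°: d²x/dθ² = +0.014876 m.
a = ω²·d²x/dθ² = (101.3)²·(+0.014876) = +152.81 m/s²;  |a| = 152.81 m/s².

153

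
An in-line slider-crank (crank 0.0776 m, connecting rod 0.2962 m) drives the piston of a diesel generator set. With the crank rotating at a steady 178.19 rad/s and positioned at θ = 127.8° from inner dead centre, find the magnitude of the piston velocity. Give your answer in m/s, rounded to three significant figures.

9.13

ω = 178.2 rad/s
For an in-line slider-crank, x = r cosθ + √(L² − r² sin²θ), so v = −rω sinθ·[1 + r cosθ/√(L² − r² sin²θ)].
With r = 0.0776 m, L = 0.2962 m, θ = 127.8°: √(L² − r² sin²θ) = 0.28978 m.
v = −0.0776·178.2·0.79016·[1 + 0.0776·-0.61291/0.28978] = -9.1327 m/s.
|v| = 9.1327 m/s.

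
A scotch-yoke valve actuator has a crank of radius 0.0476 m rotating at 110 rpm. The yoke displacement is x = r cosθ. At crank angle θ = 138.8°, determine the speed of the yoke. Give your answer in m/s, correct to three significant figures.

ω = 11.52 rad/s (from 110 rpm).
x = r cosθ ⇒ ẋ = −rω sinθ.
|v| = rω|sinθ| = 0.0476·11.52·|sin 138.8°| = 0.36117 m/s.

0.361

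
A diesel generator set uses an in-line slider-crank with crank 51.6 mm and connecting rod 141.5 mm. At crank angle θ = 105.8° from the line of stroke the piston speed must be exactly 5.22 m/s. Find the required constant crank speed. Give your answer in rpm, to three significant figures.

For an in-line slider-crank, |v_piston| = rω|sinθ|·[1 + r cosθ/√(L² − r² sin²θ)].
With r = 0.0516 m, L = 0.1415 m, θ = 105.8°: the bracketed kinematic factor |dx/dθ| = 0.044386 m.
ω = v/|dx/dθ| = 5.22/0.044386 = 117.6 rad/s.
N = 60ω/(2π) = 1123 rpm.

1120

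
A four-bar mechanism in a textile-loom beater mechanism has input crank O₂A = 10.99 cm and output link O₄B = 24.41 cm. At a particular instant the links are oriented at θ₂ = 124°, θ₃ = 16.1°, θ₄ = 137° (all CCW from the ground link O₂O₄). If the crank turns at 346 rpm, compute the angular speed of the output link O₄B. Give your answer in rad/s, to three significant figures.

18.1

ω₂ = 36.23 rad/s (from 346 rpm).
Differentiating the loop-closure r₂e^{iθ₂}+r₃e^{iθ₃}=r₁+r₄e^{iθ₄} gives r₂ω₂e^{iθ₂}+r₃ω₃e^{iθ₃}=r₄ω₄e^{iθ₄}.
Eliminating the other unknown: ω₄ = r₂ω₂ sin(θ₂−θ₃) / [r₄ sin(θ₄−θ₃)].
Numerator sine = +0.95159; denominator sine = +0.85806.
Result = 0.1099·36.23·(+0.95159) / (0.2441·(+0.85806)) = +18.091 rad/s; magnitude 18.091 rad/s.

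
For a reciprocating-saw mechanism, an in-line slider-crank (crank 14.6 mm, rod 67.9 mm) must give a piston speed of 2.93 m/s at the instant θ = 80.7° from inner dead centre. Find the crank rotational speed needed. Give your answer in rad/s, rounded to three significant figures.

196

For an in-line slider-crank, |v_piston| = rω|sinθ|·[1 + r cosθ/√(L² − r² sin²θ)].
With r = 0.0146 m, L = 0.0679 m, θ = 80.7°: the bracketed kinematic factor |dx/dθ| = 0.01492 m.
ω = v/|dx/dθ| = 2.93/0.01492 = 196.38 rad/s.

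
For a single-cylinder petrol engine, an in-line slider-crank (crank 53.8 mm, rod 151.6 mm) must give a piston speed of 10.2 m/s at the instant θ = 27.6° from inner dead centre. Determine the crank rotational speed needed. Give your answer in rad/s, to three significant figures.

For an in-line slider-crank, |v_piston| = rω|sinθ|·[1 + r cosθ/√(L² − r² sin²θ)].
With r = 0.0538 m, L = 0.1516 m, θ = 27.6°: the bracketed kinematic factor |dx/dθ| = 0.032872 m.
ω = v/|dx/dθ| = 10.2/0.032872 = 310.29 rad/s.

310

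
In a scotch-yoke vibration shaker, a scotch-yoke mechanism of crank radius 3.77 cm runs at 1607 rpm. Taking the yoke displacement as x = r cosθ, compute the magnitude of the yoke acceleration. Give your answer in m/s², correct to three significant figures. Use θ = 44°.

768

ω = 168.3 rad/s (from 1607 rpm).
x = r cosθ ⇒ ẍ = −rω² cosθ (ω constant).
|a| = rω²|cosθ| = 0.0377·(168.3)²·|cos 44°| = 768.01 m/s².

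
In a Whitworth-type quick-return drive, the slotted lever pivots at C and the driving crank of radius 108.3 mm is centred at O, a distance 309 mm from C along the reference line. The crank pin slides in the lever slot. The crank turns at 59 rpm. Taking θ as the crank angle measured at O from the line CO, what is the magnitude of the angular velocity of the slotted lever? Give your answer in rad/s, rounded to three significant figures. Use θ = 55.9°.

ω = 6.178 rad/s (from 59 rpm).
Crank pin A relative to C: A = (d + r cosθ, r sinθ); lever angle φ = atan2(r sinθ, d + r cosθ).
Differentiating tanφ: φ̇ = rω(d cosθ + r)/(d² + r² + 2dr cosθ).
d² + r² + 2dr cosθ = |CA|² = 0.144733 m²;  d cosθ + r = +0.28154 m.
|ω_lever| = |0.1083·6.178·+0.28154| / 0.144733 = 1.3016 rad/s.

1.30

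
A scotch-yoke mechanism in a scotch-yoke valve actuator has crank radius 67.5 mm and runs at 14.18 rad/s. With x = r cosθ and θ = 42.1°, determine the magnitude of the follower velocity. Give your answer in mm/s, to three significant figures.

642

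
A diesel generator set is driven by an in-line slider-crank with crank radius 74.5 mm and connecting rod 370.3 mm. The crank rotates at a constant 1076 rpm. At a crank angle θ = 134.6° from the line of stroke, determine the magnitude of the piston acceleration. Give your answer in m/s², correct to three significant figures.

665

ω = 2π·1076/60 = 112.7 rad/s
x(θ) = r cosθ + √(L² − r² sin²θ); with ω constant, a = ω²·d²x/dθ².
d²x/dθ² = −r cosθ − r²(cos2θ)/√u − r⁴ sin²2θ/(4u^{3/2}),  u = L² − r² sin²θ = 0.134308 m².
Substituting r = 0.0745 m, L = 0.3703 m, θ = 134.6°: d²x/dθ² = +0.052365 m.
a = ω²·d²x/dθ² = (112.7)²·(+0.052365) = +664.85 m/s²;  |a| = 664.85 m/s².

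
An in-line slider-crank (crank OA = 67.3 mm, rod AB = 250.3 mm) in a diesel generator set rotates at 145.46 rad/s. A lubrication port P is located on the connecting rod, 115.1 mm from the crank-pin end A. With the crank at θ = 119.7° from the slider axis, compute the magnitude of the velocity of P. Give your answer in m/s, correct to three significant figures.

8.39

ω = 145.5 rad/s.  Crank-pin speed |V_A| = rω = 9.7895 m/s, perpendicular to OA.
Rod angle: sinφ = −(r/L) sinθ ⇒ φ = -13.506°; ω_rod = −rω cosθ/√(L²−r²sin²θ) = +19.929 rad/s.
V_P = V_A + ω_rod × AP, with AP = 0.1151 m along the rod.
Components: V_Px = −rω sinθ − a·ω_rod·sinφ = -7.9677 m/s;  V_Py = rω cosθ + a·ω_rod·cosφ = -2.6199 m/s.
|V_P| = √(V_Px² + V_Py²) = 8.3874 m/s.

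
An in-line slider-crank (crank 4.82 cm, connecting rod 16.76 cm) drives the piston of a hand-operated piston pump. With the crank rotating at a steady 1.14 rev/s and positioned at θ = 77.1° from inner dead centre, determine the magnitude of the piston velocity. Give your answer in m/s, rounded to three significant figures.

0.359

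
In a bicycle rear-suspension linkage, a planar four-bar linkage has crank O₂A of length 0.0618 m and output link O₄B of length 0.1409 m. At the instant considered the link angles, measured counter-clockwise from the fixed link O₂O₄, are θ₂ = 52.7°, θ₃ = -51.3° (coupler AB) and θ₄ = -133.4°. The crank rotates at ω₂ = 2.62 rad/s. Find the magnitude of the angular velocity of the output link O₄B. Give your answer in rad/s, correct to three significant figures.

1.13

ω₂ = 2.62 rad/s
Differentiating the loop-closure r₂e^{iθ₂}+r₃e^{iθ₃}=r₁+r₄e^{iθ₄} gives r₂ω₂e^{iθ₂}+r₃ω₃e^{iθ₃}=r₄ω₄e^{iθ₄}.
Eliminating the other unknown: ω₄ = r₂ω₂ sin(θ₂−θ₃) / [r₄ sin(θ₄−θ₃)].
Numerator sine = +0.97030; denominator sine = -0.99051.
Result = 0.0618·2.62·(+0.97030) / (0.1409·(-0.99051)) = -1.1257 rad/s; magnitude 1.1257 rad/s.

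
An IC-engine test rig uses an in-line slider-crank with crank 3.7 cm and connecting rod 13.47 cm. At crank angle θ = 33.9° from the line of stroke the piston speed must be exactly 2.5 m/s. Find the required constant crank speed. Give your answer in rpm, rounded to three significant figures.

940

For an in-line slider-crank, |v_piston| = rω|sinθ|·[1 + r cosθ/√(L² − r² sin²θ)].
With r = 0.037 m, L = 0.1347 m, θ = 33.9°: the bracketed kinematic factor |dx/dθ| = 0.025398 m.
ω = v/|dx/dθ| = 2.5/0.025398 = 98.434 rad/s.
N = 60ω/(2π) = 939.98 rpm.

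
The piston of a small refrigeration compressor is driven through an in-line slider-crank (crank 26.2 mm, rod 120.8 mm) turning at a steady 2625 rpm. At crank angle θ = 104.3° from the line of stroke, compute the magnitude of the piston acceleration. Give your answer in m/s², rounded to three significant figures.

ω = 2π·2625/60 = 274.9 rad/s
x(θ) = r cosθ + √(L² − r² sin²θ); with ω constant, a = ω²·d²x/dθ².
d²x/dθ² = −r cosθ − r²(cos2θ)/√u − r⁴ sin²2θ/(4u^{3/2}),  u = L² − r² sin²θ = 0.0139481 m².
Substituting r = 0.0262 m, L = 0.1208 m, θ = 104.3°: d²x/dθ² = +0.011558 m.
a = ω²·d²x/dθ² = (274.9)²·(+0.011558) = +873.37 m/s²;  |a| = 873.37 m/s².

873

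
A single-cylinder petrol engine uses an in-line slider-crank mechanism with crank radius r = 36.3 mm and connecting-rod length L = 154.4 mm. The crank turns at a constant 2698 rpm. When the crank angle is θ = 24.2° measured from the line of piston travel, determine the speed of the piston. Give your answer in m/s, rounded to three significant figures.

5.11

ω = 2π·2698/60 = 282.5 rad/s
For an in-line slider-crank, x = r cosθ + √(L² − r² sin²θ), so v = −rω sinθ·[1 + r cosθ/√(L² − r² sin²θ)].
With r = 0.0363 m, L = 0.1544 m, θ = 24.2°: √(L² − r² sin²θ) = 0.15368 m.
v = −0.0363·282.5·0.40992·[1 + 0.0363·0.91212/0.15368] = -5.1099 m/s.
|v| = 5.1099 m/s.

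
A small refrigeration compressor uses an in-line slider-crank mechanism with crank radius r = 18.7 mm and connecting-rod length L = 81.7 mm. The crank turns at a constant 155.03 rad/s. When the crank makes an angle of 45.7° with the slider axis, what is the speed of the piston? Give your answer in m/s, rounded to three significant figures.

ω = 155 rad/s
For an in-line slider-crank, x = r cosθ + √(L² − r² sin²θ), so v = −rω sinθ·[1 + r cosθ/√(L² − r² sin²θ)].
With r = 0.0187 m, L = 0.0817 m, θ = 45.7°: √(L² − r² sin²θ) = 0.080596 m.
v = −0.0187·155·0.71569·[1 + 0.0187·0.69842/0.080596] = -2.4111 m/s.
|v| = 2.4111 m/s.

2.41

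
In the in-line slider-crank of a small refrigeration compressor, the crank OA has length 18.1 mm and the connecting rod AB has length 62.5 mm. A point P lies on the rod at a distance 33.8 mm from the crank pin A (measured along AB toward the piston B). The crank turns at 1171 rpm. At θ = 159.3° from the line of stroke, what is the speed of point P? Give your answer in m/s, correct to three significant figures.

ω = 122.6 rad/s.  Crank-pin speed |V_A| = rω = 2.2195 m/s, perpendicular to OA.
Rod angle: sinφ = −(r/L) sinθ ⇒ φ = -5.875°; ω_rod = −rω cosθ/√(L²−r²sin²θ) = +33.396 rad/s.
V_P = V_A + ω_rod × AP, with AP = 0.0338 m along the rod.
Components: V_Px = −rω sinθ − a·ω_rod·sinφ = -0.66901 m/s;  V_Py = rω cosθ + a·ω_rod·cosφ = -0.95342 m/s.
|V_P| = √(V_Px² + V_Py²) = 1.1647 m/s.

1.16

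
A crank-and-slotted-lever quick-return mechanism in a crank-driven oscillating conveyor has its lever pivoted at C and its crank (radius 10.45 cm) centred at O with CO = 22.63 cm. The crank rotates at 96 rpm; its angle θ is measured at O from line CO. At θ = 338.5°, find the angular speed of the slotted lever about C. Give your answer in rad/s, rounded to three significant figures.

ω = 10.05 rad/s (from 96 rpm).
Crank pin A relative to C: A = (d + r cosθ, r sinθ); lever angle φ = atan2(r sinθ, d + r cosθ).
Differentiating tanφ: φ̇ = rω(d cosθ + r)/(d² + r² + 2dr cosθ).
d² + r² + 2dr cosθ = |CA|² = 0.106138 m²;  d cosθ + r = +0.31505 m.
|ω_lever| = |0.1045·10.05·+0.31505| / 0.106138 = 3.1184 rad/s.

3.12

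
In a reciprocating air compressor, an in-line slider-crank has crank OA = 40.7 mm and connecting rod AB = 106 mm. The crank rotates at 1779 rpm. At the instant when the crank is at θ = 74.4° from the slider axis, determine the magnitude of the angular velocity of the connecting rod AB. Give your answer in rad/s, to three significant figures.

20.7

ω = 186.3 rad/s (converted from 1779 rpm).
The rod makes angle φ with the slider axis where L sinφ = r sinθ; differentiating, L cosφ·φ̇ = r ω cosθ.
L cosφ = √(L² − r² sin²θ) = 0.098485 m.
|ω_rod| = r ω |cosθ| / √(L² − r² sin²θ) = 0.0407·186.3·0.26892/0.098485 = 20.704 rad/s.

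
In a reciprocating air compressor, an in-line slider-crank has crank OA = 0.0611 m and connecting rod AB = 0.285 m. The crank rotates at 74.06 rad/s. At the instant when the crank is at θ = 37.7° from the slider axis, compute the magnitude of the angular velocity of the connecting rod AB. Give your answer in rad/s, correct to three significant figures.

12.7

ω = 74.06 rad/s
The rod makes angle φ with the slider axis where L sinφ = r sinθ; differentiating, L cosφ·φ̇ = r ω cosθ.
L cosφ = √(L² − r² sin²θ) = 0.28254 m.
|ω_rod| = r ω |cosθ| / √(L² − r² sin²θ) = 0.0611·74.06·0.79122/0.28254 = 12.672 rad/s.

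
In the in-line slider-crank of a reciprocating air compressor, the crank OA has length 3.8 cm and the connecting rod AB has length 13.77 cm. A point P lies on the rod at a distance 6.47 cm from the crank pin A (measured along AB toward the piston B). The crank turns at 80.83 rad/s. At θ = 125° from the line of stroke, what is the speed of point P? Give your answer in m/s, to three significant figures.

2.50

ω = 80.83 rad/s.  Crank-pin speed |V_A| = rω = 3.0715 m/s, perpendicular to OA.
Rod angle: sinφ = −(r/L) sinθ ⇒ φ = -13.065°; ω_rod = −rω cosθ/√(L²−r²sin²θ) = +13.134 rad/s.
V_P = V_A + ω_rod × AP, with AP = 0.0647 m along the rod.
Components: V_Px = −rω sinθ − a·ω_rod·sinφ = -2.324 m/s;  V_Py = rω cosθ + a·ω_rod·cosφ = -0.93398 m/s.
|V_P| = √(V_Px² + V_Py²) = 2.5046 m/s.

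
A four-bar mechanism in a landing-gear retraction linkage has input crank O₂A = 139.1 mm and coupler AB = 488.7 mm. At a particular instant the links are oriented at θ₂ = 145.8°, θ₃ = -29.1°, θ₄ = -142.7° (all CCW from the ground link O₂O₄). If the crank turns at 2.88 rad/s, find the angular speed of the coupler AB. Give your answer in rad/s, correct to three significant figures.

ω₂ = 2.88 rad/s
Differentiating the loop-closure r₂e^{iθ₂}+r₃e^{iθ₃}=r₁+r₄e^{iθ₄} gives r₂ω₂e^{iθ₂}+r₃ω₃e^{iθ₃}=r₄ω₄e^{iθ₄}.
Eliminating the other unknown: ω₃ = r₂ω₂ sin(θ₄−θ₂) / [r₃ sin(θ₃−θ₄)].
Numerator sine = +0.94832; denominator sine = +0.91636.
Result = 0.1391·2.88·(+0.94832) / (0.4887·(+0.91636)) = +0.84833 rad/s; magnitude 0.84833 rad/s.

0.848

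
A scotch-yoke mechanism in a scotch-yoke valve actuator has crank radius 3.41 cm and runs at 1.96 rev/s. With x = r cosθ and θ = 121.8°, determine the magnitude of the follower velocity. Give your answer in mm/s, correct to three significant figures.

357

ω = 12.32 rad/s (from 1.96 rev/s).
x = r cosθ ⇒ ẋ = −rω sinθ.
|v| = rω|sinθ| = 0.0341·12.32·|sin 121.8°| = 0.35691 m/s = 356.91 mm/s.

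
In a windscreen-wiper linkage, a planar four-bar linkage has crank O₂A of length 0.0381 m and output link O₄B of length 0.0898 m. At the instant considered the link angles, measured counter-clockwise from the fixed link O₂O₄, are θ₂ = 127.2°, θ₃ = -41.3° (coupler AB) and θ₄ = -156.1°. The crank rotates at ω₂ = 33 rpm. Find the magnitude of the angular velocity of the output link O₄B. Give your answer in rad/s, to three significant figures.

ω₂ = 3.456 rad/s (from 33 rpm).
Differentiating the loop-closure r₂e^{iθ₂}+r₃e^{iθ₃}=r₁+r₄e^{iθ₄} gives r₂ω₂e^{iθ₂}+r₃ω₃e^{iθ₃}=r₄ω₄e^{iθ₄}.
Eliminating the other unknown: ω₄ = r₂ω₂ sin(θ₂−θ₃) / [r₄ sin(θ₄−θ₃)].
Numerator sine = +0.19937; denominator sine = -0.90778.
Result = 0.0381·3.456·(+0.19937) / (0.0898·(-0.90778)) = -0.32201 rad/s; magnitude 0.32201 rad/s.

0.322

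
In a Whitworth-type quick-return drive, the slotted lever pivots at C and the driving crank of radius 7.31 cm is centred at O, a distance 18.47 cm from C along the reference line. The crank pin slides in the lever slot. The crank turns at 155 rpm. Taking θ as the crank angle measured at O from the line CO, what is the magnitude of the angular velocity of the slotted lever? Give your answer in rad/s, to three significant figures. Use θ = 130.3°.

2.50

ω = 16.23 rad/s (from 155 rpm).
Crank pin A relative to C: A = (d + r cosθ, r sinθ); lever angle φ = atan2(r sinθ, d + r cosθ).
Differentiating tanφ: φ̇ = rω(d cosθ + r)/(d² + r² + 2dr cosθ).
d² + r² + 2dr cosθ = |CA|² = 0.0219923 m²;  d cosθ + r = -0.046362 m.
|ω_lever| = |0.0731·16.23·-0.046362| / 0.0219923 = 2.5013 rad/s.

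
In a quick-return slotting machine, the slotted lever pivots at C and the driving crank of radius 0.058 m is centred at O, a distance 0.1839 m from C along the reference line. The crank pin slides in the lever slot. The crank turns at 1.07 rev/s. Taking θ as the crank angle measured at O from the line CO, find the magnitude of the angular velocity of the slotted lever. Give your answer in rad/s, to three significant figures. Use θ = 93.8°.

0.499

ω = 6.723 rad/s (from 1.07 rev/s).
Crank pin A relative to C: A = (d + r cosθ, r sinθ); lever angle φ = atan2(r sinθ, d + r cosθ).
Differentiating tanφ: φ̇ = rω(d cosθ + r)/(d² + r² + 2dr cosθ).
d² + r² + 2dr cosθ = |CA|² = 0.0357694 m²;  d cosθ + r = +0.045812 m.
|ω_lever| = |0.058·6.723·+0.045812| / 0.0357694 = 0.49941 rad/s.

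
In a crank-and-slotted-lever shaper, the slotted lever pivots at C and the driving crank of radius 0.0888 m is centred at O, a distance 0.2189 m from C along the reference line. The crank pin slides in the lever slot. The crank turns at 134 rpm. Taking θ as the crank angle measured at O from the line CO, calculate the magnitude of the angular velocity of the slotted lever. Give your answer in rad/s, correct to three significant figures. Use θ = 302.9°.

3.36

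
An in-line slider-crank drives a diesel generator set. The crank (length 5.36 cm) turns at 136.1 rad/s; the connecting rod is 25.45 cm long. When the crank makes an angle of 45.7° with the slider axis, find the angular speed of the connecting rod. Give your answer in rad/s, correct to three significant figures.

20.3

ω = 136.1 rad/s
The rod makes angle φ with the slider axis where L sinφ = r sinθ; differentiating, L cosφ·φ̇ = r ω cosθ.
L cosφ = √(L² − r² sin²θ) = 0.25159 m.
|ω_rod| = r ω |cosθ| / √(L² − r² sin²θ) = 0.0536·136.1·0.69842/0.25159 = 20.251 rad/s.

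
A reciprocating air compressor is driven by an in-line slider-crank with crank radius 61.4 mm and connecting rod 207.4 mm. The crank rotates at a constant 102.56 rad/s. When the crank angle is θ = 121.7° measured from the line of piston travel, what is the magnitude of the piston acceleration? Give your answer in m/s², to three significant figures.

ω = 102.6 rad/s
x(θ) = r cosθ + √(L² − r² sin²θ); with ω constant, a = ω²·d²x/dθ².
d²x/dθ² = −r cosθ − r²(cos2θ)/√u − r⁴ sin²2θ/(4u^{3/2}),  u = L² − r² sin²θ = 0.0402858 m².
Substituting r = 0.0614 m, L = 0.2074 m, θ = 121.7°: d²x/dθ² = +0.040323 m.
a = ω²·d²x/dθ² = (102.6)²·(+0.040323) = +424.14 m/s²;  |a| = 424.14 m/s².

424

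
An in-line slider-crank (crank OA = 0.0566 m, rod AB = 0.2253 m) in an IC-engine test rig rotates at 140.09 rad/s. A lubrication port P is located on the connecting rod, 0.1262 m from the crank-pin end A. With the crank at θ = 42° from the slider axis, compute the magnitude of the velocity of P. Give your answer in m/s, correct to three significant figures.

ω = 140.1 rad/s.  Crank-pin speed |V_A| = rω = 7.9291 m/s, perpendicular to OA.
Rod angle: sinφ = −(r/L) sinθ ⇒ φ = -9.677°; ω_rod = −rω cosθ/√(L²−r²sin²θ) = -26.531 rad/s.
V_P = V_A + ω_rod × AP, with AP = 0.1262 m along the rod.
Components: V_Px = −rω sinθ − a·ω_rod·sinφ = -5.8684 m/s;  V_Py = rω cosθ + a·ω_rod·cosφ = +2.5918 m/s.
|V_P| = √(V_Px² + V_Py²) = 6.4153 m/s.

6.42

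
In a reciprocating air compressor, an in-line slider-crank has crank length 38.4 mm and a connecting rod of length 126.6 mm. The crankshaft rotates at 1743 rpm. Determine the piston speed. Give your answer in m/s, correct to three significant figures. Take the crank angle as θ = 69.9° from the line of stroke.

ω = 2π·1743/60 = 182.5 rad/s
For an in-line slider-crank, x = r cosθ + √(L² − r² sin²θ), so v = −rω sinθ·[1 + r cosθ/√(L² − r² sin²θ)].
With r = 0.0384 m, L = 0.1266 m, θ = 69.9°: √(L² − r² sin²θ) = 0.12136 m.
v = −0.0384·182.5·0.93909·[1 + 0.0384·0.34366/0.12136] = -7.2979 m/s.
|v| = 7.2979 m/s.

7.30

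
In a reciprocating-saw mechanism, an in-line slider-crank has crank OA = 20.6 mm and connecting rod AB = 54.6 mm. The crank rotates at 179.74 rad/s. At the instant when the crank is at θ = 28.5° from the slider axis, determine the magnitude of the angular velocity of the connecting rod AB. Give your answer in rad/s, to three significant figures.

60.6

ω = 179.7 rad/s
The rod makes angle φ with the slider axis where L sinφ = r sinθ; differentiating, L cosφ·φ̇ = r ω cosθ.
L cosφ = √(L² − r² sin²θ) = 0.053708 m.
|ω_rod| = r ω |cosθ| / √(L² − r² sin²θ) = 0.0206·179.7·0.87882/0.053708 = 60.586 rad/s.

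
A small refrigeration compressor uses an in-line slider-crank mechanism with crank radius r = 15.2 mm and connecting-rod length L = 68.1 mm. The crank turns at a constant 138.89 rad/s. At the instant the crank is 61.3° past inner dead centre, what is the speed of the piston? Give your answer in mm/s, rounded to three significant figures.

2050

ω = 138.9 rad/s
For an in-line slider-crank, x = r cosθ + √(L² − r² sin²θ), so v = −rω sinθ·[1 + r cosθ/√(L² − r² sin²θ)].
With r = 0.0152 m, L = 0.0681 m, θ = 61.3°: √(L² − r² sin²θ) = 0.066782 m.
v = −0.0152·138.9·0.87715·[1 + 0.0152·0.48022/0.066782] = -2.0542 m/s.
|v| = 2.0542 m/s = 2054.2 mm/s.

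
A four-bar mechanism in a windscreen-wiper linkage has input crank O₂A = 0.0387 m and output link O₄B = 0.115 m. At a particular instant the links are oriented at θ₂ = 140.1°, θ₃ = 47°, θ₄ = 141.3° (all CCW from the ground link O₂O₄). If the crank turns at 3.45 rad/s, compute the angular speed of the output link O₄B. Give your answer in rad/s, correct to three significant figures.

ω₂ = 3.45 rad/s
Differentiating the loop-closure r₂e^{iθ₂}+r₃e^{iθ₃}=r₁+r₄e^{iθ₄} gives r₂ω₂e^{iθ₂}+r₃ω₃e^{iθ₃}=r₄ω₄e^{iθ₄}.
Eliminating the other unknown: ω₄ = r₂ω₂ sin(θ₂−θ₃) / [r₄ sin(θ₄−θ₃)].
Numerator sine = +0.99854; denominator sine = +0.99719.
Result = 0.0387·3.45·(+0.99854) / (0.115·(+0.99719)) = +1.1626 rad/s; magnitude 1.1626 rad/s.

1.16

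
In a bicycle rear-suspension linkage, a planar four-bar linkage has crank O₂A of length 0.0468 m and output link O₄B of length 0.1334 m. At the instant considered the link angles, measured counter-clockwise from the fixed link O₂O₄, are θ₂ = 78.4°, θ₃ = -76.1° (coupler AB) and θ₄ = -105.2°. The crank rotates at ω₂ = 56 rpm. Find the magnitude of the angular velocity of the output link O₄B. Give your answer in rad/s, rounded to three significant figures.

1.82

ω₂ = 5.864 rad/s (from 56 rpm).
Differentiating the loop-closure r₂e^{iθ₂}+r₃e^{iθ₃}=r₁+r₄e^{iθ₄} gives r₂ω₂e^{iθ₂}+r₃ω₃e^{iθ₃}=r₄ω₄e^{iθ₄}.
Eliminating the other unknown: ω₄ = r₂ω₂ sin(θ₂−θ₃) / [r₄ sin(θ₄−θ₃)].
Numerator sine = +0.43051; denominator sine = -0.48634.
Result = 0.0468·5.864·(+0.43051) / (0.1334·(-0.48634)) = -1.8212 rad/s; magnitude 1.8212 rad/s.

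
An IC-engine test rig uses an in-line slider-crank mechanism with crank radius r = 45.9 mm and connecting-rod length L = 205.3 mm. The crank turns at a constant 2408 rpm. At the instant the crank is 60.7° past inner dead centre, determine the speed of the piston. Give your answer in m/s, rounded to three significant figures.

11.2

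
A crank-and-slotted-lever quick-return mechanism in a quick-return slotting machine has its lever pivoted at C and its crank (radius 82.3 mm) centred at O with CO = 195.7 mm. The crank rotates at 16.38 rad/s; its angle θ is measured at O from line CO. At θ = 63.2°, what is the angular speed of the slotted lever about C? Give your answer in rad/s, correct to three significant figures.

3.86

ω = 16.38 rad/s
Crank pin A relative to C: A = (d + r cosθ, r sinθ); lever angle φ = atan2(r sinθ, d + r cosθ).
Differentiating tanφ: φ̇ = rω(d cosθ + r)/(d² + r² + 2dr cosθ).
d² + r² + 2dr cosθ = |CA|² = 0.0595955 m²;  d cosθ + r = +0.17054 m.
|ω_lever| = |0.0823·16.38·+0.17054| / 0.0595955 = 3.8576 rad/s.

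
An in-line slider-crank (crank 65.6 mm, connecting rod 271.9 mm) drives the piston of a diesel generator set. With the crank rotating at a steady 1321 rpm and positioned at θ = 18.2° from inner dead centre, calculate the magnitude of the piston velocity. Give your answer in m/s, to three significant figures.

3.49

ω = 2π·1321/60 = 138.3 rad/s
For an in-line slider-crank, x = r cosθ + √(L² − r² sin²θ), so v = −rω sinθ·[1 + r cosθ/√(L² − r² sin²θ)].
With r = 0.0656 m, L = 0.2719 m, θ = 18.2°: √(L² − r² sin²θ) = 0.27113 m.
v = −0.0656·138.3·0.31233·[1 + 0.0656·0.94997/0.27113] = -3.4858 m/s.
|v| = 3.4858 m/s.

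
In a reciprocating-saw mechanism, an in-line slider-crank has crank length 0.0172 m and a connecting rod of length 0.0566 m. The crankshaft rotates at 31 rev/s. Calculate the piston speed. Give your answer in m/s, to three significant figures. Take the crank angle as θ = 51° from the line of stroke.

ω = 2π·31 = 194.8 rad/s
For an in-line slider-crank, x = r cosθ + √(L² − r² sin²θ), so v = −rω sinθ·[1 + r cosθ/√(L² − r² sin²θ)].
With r = 0.0172 m, L = 0.0566 m, θ = 51°: √(L² − r² sin²θ) = 0.054999 m.
v = −0.0172·194.8·0.77715·[1 + 0.0172·0.62932/0.054999] = -3.116 m/s.
|v| = 3.116 m/s.

3.12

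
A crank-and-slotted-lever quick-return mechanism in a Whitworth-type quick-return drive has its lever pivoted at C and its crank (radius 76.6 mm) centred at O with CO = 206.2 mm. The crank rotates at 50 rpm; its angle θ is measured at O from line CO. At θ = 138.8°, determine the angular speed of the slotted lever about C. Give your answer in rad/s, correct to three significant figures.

ω = 5.236 rad/s (from 50 rpm).
Crank pin A relative to C: A = (d + r cosθ, r sinθ); lever angle φ = atan2(r sinθ, d + r cosθ).
Differentiating tanφ: φ̇ = rω(d cosθ + r)/(d² + r² + 2dr cosθ).
d² + r² + 2dr cosθ = |CA|² = 0.0246173 m²;  d cosθ + r = -0.078548 m.
|ω_lever| = |0.0766·5.236·-0.078548| / 0.0246173 = 1.2797 rad/s.

1.28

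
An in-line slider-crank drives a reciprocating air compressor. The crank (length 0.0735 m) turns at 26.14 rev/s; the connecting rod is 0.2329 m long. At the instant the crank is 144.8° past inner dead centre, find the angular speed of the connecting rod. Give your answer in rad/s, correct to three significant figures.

ω = 164.2 rad/s (converted from 26.14 rev/s).
The rod makes angle φ with the slider axis where L sinφ = r sinθ; differentiating, L cosφ·φ̇ = r ω cosθ.
L cosφ = √(L² − r² sin²θ) = 0.22901 m.
|ω_rod| = r ω |cosθ| / √(L² − r² sin²θ) = 0.0735·164.2·0.81714/0.22901 = 43.073 rad/s.

43.1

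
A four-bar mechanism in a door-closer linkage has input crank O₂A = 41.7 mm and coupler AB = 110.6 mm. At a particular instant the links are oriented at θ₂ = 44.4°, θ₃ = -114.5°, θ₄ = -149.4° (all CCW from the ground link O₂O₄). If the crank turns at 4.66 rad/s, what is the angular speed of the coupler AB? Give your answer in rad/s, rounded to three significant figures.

0.733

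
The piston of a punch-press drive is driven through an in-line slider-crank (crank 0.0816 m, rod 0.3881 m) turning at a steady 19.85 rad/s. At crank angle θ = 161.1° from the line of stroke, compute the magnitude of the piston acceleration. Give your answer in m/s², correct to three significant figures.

25.0

ω = 19.85 rad/s
x(θ) = r cosθ + √(L² − r² sin²θ); with ω constant, a = ω²·d²x/dθ².
d²x/dθ² = −r cosθ − r²(cos2θ)/√u − r⁴ sin²2θ/(4u^{3/2}),  u = L² − r² sin²θ = 0.149923 m².
Substituting r = 0.0816 m, L = 0.3881 m, θ = 161.1°: d²x/dθ² = +0.063541 m.
a = ω²·d²x/dθ² = (19.85)²·(+0.063541) = +25.036 m/s²;  |a| = 25.036 m/s².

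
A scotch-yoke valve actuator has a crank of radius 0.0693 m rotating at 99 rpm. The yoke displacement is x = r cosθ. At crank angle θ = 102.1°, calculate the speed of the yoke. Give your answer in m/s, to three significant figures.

0.702

ω = 10.37 rad/s (from 99 rpm).
x = r cosθ ⇒ ẋ = −rω sinθ.
|v| = rω|sinθ| = 0.0693·10.37·|sin 102.1°| = 0.70249 m/s.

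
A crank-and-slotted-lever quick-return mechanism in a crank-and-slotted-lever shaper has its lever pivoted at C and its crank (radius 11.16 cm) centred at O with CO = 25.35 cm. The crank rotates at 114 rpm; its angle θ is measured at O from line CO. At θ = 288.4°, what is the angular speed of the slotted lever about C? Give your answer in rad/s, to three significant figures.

ω = 11.94 rad/s (from 114 rpm).
Crank pin A relative to C: A = (d + r cosθ, r sinθ); lever angle φ = atan2(r sinθ, d + r cosθ).
Differentiating tanφ: φ̇ = rω(d cosθ + r)/(d² + r² + 2dr cosθ).
d² + r² + 2dr cosθ = |CA|² = 0.0945766 m²;  d cosθ + r = +0.19162 m.
|ω_lever| = |0.1116·11.94·+0.19162| / 0.0945766 = 2.6993 rad/s.

2.70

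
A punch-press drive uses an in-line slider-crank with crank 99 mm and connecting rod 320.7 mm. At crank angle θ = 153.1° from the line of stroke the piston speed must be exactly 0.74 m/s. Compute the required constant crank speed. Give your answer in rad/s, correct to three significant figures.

22.9

For an in-line slider-crank, |v_piston| = rω|sinθ|·[1 + r cosθ/√(L² − r² sin²θ)].
With r = 0.099 m, L = 0.3207 m, θ = 153.1°: the bracketed kinematic factor |dx/dθ| = 0.032338 m.
ω = v/|dx/dθ| = 0.74/0.032338 = 22.883 rad/s.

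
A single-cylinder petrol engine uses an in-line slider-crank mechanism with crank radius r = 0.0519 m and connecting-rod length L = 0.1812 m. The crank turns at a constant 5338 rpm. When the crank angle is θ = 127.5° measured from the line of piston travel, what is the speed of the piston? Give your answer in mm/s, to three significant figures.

ω = 2π·5338/60 = 559 rad/s
For an in-line slider-crank, x = r cosθ + √(L² − r² sin²θ), so v = −rω sinθ·[1 + r cosθ/√(L² − r² sin²θ)].
With r = 0.0519 m, L = 0.1812 m, θ = 127.5°: √(L² − r² sin²θ) = 0.17646 m.
v = −0.0519·559·0.79335·[1 + 0.0519·-0.60876/0.17646] = -18.896 m/s.
|v| = 18.896 m/s = 18896 mm/s.

18900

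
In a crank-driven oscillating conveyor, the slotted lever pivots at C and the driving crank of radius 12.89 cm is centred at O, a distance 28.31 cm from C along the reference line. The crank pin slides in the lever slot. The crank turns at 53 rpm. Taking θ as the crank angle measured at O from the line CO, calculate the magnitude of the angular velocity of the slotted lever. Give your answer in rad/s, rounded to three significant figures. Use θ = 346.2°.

1.72

ω = 5.55 rad/s (from 53 rpm).
Crank pin A relative to C: A = (d + r cosθ, r sinθ); lever angle φ = atan2(r sinθ, d + r cosθ).
Differentiating tanφ: φ̇ = rω(d cosθ + r)/(d² + r² + 2dr cosθ).
d² + r² + 2dr cosθ = |CA|² = 0.167637 m²;  d cosθ + r = +0.40383 m.
|ω_lever| = |0.1289·5.55·+0.40383| / 0.167637 = 1.7234 rad/s.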